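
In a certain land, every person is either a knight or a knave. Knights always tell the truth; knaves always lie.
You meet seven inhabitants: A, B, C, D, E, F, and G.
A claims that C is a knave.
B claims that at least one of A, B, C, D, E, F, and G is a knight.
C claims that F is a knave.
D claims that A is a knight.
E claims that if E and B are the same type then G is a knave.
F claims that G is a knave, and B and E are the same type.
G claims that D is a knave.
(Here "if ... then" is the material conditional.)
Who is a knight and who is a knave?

A is a knight, B is a knight, C is a knave, D is a knight, E is a knight, F is a knight, and G is a knave.

A is a knight, and the claim "C is a knave" is indeed True.
Since B is a knight, "at least one of A, B, C, D, E, F, and G is a knight" needs to be True, which holds.
C is a knave; "F is a knave" is False, as required.
D is a knight, so "A is a knight" must be True — and it is.
Since E is a knight, "if E and B are the same type then G is a knave" needs to be True, which holds.
F is a knight; "G is a knave, and B and E are the same type" is True, as required.
Since G is a knave, "D is a knave" needs to be False, which holds.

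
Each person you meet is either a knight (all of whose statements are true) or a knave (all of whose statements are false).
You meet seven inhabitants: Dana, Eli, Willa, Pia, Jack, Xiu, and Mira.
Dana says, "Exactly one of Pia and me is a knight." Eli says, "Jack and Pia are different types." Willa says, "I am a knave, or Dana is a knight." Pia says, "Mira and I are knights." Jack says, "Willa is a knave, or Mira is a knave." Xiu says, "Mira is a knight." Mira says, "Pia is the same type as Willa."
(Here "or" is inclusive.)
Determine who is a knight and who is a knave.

Dana is a knight, Eli is a knight, Willa is a knight, Pia is a knave, Jack is a knight, Xiu is a knave, and Mira is a knave.

Dana is a knight; "exactly one of Pia and me is a knight" is true, as required.
Eli is a knight, so "Jack and Pia are different types" must be true — and it is.
As a knight, Willa's statement "I am a knave, or Dana is a knight" should be true; it is.
As a knave, Pia's statement "Mira and I are knights" should be False; it is.
Jack is a knight, and the claim "Willa is a knave, or Mira is a knave" is indeed true.
Xiu is a knave, and the claim "Mira is a knight" is indeed False.
Mira is a knave; "Pia is the same type as Willa" is False, as required.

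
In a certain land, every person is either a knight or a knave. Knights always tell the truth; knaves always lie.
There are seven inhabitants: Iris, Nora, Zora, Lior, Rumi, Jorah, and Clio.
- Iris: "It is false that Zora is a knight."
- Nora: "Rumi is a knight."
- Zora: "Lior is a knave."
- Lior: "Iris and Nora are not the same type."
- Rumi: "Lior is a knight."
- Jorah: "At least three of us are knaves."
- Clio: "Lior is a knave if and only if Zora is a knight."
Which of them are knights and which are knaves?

Knights: Zora, Jorah, and Clio. Knaves: Iris, Nora, Lior, and Rumi.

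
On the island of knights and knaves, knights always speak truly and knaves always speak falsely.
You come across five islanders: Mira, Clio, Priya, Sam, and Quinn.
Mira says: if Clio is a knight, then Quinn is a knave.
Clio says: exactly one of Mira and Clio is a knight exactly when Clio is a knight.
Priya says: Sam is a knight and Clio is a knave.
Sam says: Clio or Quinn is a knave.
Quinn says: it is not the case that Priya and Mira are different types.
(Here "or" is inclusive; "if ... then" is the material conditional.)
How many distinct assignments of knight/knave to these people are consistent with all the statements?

2

Consistent assignments:
  Mira=knight, Clio=knave, Priya=knight, Sam=knight, Quinn=knight
  Mira=knave, Clio=knight, Priya=knave, Sam=knave, Quinn=knight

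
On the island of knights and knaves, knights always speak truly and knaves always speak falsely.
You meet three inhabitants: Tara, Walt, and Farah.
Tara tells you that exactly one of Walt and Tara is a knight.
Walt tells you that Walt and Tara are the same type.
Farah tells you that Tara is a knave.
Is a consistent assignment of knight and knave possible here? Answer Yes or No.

One consistent assignment: Tara=knight, Walt=knave, Farah=knave.

Yes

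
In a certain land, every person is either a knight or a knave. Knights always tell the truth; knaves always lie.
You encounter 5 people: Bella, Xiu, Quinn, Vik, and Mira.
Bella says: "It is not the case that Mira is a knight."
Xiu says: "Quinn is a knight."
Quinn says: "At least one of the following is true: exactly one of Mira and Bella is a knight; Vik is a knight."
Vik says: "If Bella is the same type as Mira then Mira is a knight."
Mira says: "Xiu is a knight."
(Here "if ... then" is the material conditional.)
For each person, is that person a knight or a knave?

Knights: Xiu, Quinn, Vik, and Mira. Knaves: Bella.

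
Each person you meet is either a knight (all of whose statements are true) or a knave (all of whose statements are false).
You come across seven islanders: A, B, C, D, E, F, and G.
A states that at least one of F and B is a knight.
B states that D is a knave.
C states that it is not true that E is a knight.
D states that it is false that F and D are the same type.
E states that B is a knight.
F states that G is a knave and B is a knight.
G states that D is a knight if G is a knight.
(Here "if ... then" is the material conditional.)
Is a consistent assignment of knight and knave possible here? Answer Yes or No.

Yes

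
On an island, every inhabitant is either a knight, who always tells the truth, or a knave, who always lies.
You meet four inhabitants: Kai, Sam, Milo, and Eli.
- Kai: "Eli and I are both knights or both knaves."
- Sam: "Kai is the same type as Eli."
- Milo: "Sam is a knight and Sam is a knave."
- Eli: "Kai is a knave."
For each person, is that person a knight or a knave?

Kai is a knave, Sam is a knave, Milo is a knave, and Eli is a knight.

Kai is a knave, and the claim "Eli and I are both knights or both knaves" is indeed false.
As a knave, Sam's statement "Kai is the same type as Eli" should be false; it is.
Milo is a knave; "Sam is a knight and Sam is a knave" is false, as required.
Eli is a knight, so "Kai is a knave" must be true — and it is.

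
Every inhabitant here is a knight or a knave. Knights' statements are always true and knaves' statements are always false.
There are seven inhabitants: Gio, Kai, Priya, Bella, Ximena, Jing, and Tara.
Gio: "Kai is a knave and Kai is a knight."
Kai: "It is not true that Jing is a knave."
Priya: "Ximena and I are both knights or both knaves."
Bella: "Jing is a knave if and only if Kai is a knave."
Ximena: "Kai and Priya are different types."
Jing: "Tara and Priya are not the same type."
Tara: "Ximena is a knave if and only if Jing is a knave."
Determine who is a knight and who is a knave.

Gio is a knave, Kai is a knight, Priya is a knave, Bella is a knight, Ximena is a knight, Jing is a knight, and Tara is a knight.

Gio is a knave, and the claim "Kai is a knave and Kai is a knight" is indeed False.
Since Kai is a knight, "it is not true that Jing is a knave" needs to be true, which holds.
Priya (knave): "Ximena and I are both knights or both knaves" — False. ✓
Since Bella is a knight, "Jing is a knave if and only if Kai is a knave" needs to be true, which holds.
Ximena is a knight; "Kai and Priya are different types" is true, as required.
Jing is a knight, and the claim "Tara and Priya are not the same type" is indeed true.
Since Tara is a knight, "Ximena is a knave if and only if Jing is a knave" needs to be true, which holds.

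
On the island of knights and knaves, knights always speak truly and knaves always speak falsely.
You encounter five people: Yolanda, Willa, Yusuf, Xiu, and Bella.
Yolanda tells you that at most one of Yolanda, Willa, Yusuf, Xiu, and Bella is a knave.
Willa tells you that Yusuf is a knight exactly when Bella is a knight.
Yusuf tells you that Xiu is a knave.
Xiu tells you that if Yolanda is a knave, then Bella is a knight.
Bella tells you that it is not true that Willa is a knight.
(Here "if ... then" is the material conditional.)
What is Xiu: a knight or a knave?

Xiu is a knight.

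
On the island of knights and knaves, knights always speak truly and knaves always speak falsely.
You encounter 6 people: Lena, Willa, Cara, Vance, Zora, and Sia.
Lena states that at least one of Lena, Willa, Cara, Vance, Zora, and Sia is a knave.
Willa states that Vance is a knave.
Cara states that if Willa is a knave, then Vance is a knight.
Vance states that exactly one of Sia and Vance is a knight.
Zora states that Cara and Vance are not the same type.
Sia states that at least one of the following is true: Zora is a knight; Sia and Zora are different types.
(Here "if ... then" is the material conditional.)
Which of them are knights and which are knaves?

Lena is a knight, Willa is a knave, Cara is a knight, Vance is a knight, Zora is a knave, and Sia is a knave.

Since Lena is a knight, "at least one of Lena, Willa, Cara, Vance, Zora, and Sia is a knave" needs to be True, which holds.
Willa is a knave, and the claim "Vance is a knave" is indeed false.
Cara is a knight, and the claim "if Willa is a knave, then Vance is a knight" is indeed True.
Vance (knight): "exactly one of Sia and Vance is a knight" — True. ✓
Zora is a knave, so "Cara and Vance are not the same type" must be false — and it is.
Since Sia is a knave, "at least one of the following is true: Zora is a knight; Sia and Zora are different types" needs to be false, which holds.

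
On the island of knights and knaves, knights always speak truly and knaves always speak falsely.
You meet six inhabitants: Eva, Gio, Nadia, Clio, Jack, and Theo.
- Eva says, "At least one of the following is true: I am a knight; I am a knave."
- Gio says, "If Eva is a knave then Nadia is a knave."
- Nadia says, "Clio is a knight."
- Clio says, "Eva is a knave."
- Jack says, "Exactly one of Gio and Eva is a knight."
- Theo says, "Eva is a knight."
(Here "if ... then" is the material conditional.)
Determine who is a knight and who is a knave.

Eva is a knight, Gio is a knight, Nadia is a knave, Clio is a knave, Jack is a knave, and Theo is a knight.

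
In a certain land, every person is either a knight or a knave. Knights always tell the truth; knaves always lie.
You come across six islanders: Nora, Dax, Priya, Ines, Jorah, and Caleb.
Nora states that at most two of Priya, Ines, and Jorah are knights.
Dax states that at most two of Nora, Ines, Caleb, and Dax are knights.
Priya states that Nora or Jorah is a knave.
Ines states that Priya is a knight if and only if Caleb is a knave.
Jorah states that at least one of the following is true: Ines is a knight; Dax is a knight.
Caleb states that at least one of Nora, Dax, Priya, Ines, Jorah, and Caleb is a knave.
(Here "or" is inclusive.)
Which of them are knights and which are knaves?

Nora is a knight, Dax is a knave, Priya is a knave, Ines is a knight, Jorah is a knight, and Caleb is a knight.

Nora is a knight, and the claim "at most two of Priya, Ines, and Jorah are knights" is indeed true.
As a knave, Dax's statement "at most two of Nora, Ines, Caleb, and Dax are knights" should be false; it is.
As a knave, Priya's statement "Nora or Jorah is a knave" should be false; it is.
Ines is a knight, so "Priya is a knight if and only if Caleb is a knave" must be true — and it is.
Since Jorah is a knight, "at least one of the following is true: Ines is a knight; Dax is a knight" needs to be true, which holds.
Caleb (knight): "at least one of Nora, Dax, Priya, Ines, Jorah, and Caleb is a knave" — true. ✓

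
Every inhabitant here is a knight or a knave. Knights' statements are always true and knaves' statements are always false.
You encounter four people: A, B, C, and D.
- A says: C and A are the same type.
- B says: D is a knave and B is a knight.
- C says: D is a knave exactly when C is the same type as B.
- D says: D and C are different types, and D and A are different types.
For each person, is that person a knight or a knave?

A is a knave, B is a knight, C is a knight, and D is a knave.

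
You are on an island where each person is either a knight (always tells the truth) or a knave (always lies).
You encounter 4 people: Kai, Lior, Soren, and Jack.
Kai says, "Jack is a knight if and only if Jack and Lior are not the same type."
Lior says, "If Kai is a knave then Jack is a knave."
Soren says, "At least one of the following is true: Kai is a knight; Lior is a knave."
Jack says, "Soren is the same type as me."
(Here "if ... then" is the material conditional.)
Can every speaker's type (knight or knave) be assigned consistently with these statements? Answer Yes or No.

No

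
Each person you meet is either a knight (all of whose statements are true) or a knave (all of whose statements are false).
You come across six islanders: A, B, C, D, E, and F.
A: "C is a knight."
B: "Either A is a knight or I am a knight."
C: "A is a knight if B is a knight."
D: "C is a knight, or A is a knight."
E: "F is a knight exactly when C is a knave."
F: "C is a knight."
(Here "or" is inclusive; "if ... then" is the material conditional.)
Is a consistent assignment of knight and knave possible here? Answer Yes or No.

Yes

One consistent assignment: A=knight, B=knight, C=knight, D=knight, E=knave, F=knight.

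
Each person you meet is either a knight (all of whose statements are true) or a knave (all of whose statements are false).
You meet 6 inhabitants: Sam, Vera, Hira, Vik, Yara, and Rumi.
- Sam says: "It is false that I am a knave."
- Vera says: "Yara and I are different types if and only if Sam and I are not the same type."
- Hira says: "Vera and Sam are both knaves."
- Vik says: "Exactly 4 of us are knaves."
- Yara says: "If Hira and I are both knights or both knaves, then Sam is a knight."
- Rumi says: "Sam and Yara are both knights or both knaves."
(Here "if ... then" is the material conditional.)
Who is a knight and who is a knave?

Knights: Sam, Vera, Yara, and Rumi. Knaves: Hira and Vik.

Sam is a knight, so "it is false that I am a knave" must be true — and it is.
As a knight, Vera's statement "Yara and I are different types if and only if Sam and I are not the same type" should be true; it is.
Hira is a knave, and the claim "Vera and Sam are both knaves" is indeed False.
Vik (knave): "exactly 4 of us are knaves" — False. ✓
As a knight, Yara's statement "if Hira and I are both knights or both knaves, then Sam is a knight" should be true; it is.
Rumi is a knight, and the claim "Sam and Yara are both knights or both knaves" is indeed true.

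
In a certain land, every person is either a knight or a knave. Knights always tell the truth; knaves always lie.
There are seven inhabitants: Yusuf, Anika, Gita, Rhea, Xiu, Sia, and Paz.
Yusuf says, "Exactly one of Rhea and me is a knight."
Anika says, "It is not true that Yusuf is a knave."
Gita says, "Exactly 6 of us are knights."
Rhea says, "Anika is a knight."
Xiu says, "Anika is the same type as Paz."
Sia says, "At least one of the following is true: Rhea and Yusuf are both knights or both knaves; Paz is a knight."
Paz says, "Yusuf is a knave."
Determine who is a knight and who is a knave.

As a knave, Yusuf's statement "exactly one of Rhea and me is a knight" should be False; it is.
Anika is a knave; "it is not true that Yusuf is a knave" is False, as required.
As a knave, Gita's statement "exactly 6 of us are knights" should be False; it is.
Rhea is a knave, so "Anika is a knight" must be False — and it is.
Since Xiu is a knave, "Anika is the same type as Paz" needs to be False, which holds.
Sia (knight): "at least one of the following is true: Rhea and Yusuf are both knights or both knaves; Paz is a knight" — true. ✓
Paz is a knight, so "Yusuf is a knave" must be true — and it is.

Yusuf is a knave, Anika is a knave, Gita is a knave, Rhea is a knave, Xiu is a knave, Sia is a knight, and Paz is a knight.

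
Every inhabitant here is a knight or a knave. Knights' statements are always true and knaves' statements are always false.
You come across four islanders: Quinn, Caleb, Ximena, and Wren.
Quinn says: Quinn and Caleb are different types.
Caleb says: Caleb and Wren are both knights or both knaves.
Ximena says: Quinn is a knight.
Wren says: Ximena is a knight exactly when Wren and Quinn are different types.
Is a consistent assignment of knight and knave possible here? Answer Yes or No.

No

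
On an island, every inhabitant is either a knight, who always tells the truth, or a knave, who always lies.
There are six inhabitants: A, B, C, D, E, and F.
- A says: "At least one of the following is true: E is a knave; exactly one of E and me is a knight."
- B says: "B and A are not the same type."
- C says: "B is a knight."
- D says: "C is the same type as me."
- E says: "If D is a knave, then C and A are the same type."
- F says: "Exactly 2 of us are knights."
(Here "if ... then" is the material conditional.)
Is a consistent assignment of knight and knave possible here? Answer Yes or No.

Checking all 64 assignments, each has at least one speaker whose statement's truth value contradicts their type.

No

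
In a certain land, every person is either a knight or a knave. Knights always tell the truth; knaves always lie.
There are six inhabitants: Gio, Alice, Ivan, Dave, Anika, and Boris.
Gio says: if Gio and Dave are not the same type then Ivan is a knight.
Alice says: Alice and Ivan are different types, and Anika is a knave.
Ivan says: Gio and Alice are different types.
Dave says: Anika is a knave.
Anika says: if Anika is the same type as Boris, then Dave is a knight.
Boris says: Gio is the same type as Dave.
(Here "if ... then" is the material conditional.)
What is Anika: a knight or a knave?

Anika is a knight.

Consistent assignments: {Gio=knight, Alice=knave, Ivan=knight, Dave=knave, Anika=knight, Boris=knave}
In every consistent assignment, Anika is a knight.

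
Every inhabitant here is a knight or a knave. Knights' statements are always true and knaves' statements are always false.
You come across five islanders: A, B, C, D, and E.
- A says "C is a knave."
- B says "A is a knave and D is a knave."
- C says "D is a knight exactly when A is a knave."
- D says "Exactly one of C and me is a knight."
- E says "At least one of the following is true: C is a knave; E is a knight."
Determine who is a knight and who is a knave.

Suppose A is a knave. Then A's statement "C is a knave" would have to be false. Checking the 16 ways to assign the others, none is consistent with every speaker.
(For instance, with B=knave, C=knave, D=knight, E=knight, A's claim "C is a knave" comes out true where it would need to be false.)
So A must be a knight, making "C is a knave" true. Taking A=knight, B=knave, C=knave, D=knight, E=knight, each remaining statement checks out:
  B (knave): "A is a knave and D is a knave" — false. ✓
  C (knave): "D is a knight exactly when A is a knave" — false. ✓
  D (knight): "exactly one of C and me is a knight" — true. ✓
  E (knight): "at least one of the following is true: C is a knave; E is a knight" — true. ✓
This is the unique consistent assignment.

A is a knight, B is a knave, C is a knave, D is a knight, and E is a knight.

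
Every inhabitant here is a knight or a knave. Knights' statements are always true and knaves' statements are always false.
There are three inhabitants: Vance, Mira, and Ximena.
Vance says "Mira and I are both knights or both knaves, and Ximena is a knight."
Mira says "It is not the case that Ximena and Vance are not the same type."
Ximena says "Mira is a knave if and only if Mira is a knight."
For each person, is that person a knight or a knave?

Vance (knave): "Mira and I are both knights or both knaves, and Ximena is a knight" — false. ✓
Since Mira is a knight, "it is not the case that Ximena and Vance are not the same type" needs to be True, which holds.
Ximena is a knave, so "Mira is a knave if and only if Mira is a knight" must be false — and it is.

Knights: Mira. Knaves: Vance and Ximena.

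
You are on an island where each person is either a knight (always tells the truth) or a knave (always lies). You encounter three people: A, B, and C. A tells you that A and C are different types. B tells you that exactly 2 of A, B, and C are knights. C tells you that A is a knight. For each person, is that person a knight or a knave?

A is a knave, B is a knave, and C is a knave.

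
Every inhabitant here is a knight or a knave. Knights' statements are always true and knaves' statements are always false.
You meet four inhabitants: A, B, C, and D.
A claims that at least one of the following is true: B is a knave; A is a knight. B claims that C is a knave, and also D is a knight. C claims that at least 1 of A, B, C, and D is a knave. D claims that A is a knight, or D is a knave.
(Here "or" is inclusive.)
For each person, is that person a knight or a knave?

A is a knight, B is a knave, C is a knight, and D is a knight.

Suppose A is a knave. Then A's statement "at least one of the following is true: B is a knave; A is a knight" would have to be false. Checking the 8 ways to assign the others, none is consistent with every speaker.
(For instance, with B=knave, C=knight, D=knight, A's claim "at least one of the following is true: B is a knave; A is a knight" comes out true where it would need to be false.)
So A must be a knight, making "at least one of the following is true: B is a knave; A is a knight" true. Taking A=knight, B=knave, C=knight, D=knight, each remaining statement checks out:
  B (knave): "C is a knave, and also D is a knight" — false. ✓
  C (knight): "at least 1 of A, B, C, and D is a knave" — true. ✓
  D (knight): "A is a knight, or D is a knave" — true. ✓
This is the unique consistent assignment.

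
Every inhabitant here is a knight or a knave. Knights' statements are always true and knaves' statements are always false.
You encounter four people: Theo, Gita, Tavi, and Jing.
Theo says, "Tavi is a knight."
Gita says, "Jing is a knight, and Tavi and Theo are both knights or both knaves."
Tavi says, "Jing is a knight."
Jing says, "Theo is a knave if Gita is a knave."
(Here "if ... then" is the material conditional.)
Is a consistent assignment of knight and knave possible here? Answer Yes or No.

Yes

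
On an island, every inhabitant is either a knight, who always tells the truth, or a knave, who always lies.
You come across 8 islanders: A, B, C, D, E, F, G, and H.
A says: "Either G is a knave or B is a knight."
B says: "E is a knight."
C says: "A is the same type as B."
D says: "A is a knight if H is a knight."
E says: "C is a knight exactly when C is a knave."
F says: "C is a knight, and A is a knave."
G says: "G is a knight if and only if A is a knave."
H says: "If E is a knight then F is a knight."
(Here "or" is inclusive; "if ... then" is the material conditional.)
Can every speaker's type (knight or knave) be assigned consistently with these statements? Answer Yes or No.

One consistent assignment: A=knave, B=knave, C=knight, D=knave, E=knave, F=knight, G=knight, H=knight.

Yes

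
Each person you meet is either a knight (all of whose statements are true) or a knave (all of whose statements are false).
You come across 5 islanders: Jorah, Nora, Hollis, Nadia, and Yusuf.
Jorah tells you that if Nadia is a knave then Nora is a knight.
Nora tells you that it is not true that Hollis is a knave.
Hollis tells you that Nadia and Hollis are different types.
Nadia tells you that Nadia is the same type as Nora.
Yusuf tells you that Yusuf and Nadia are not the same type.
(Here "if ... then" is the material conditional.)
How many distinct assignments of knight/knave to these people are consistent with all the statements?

Consistent assignments:
  Jorah=knight, Nora=knight, Hollis=knight, Nadia=knave, Yusuf=knight
  Jorah=knight, Nora=knight, Hollis=knight, Nadia=knave, Yusuf=knave

2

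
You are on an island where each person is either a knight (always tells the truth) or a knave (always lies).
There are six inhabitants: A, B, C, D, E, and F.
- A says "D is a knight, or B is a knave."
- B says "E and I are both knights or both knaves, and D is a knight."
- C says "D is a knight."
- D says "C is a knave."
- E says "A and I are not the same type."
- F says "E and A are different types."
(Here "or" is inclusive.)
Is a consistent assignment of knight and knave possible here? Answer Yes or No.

No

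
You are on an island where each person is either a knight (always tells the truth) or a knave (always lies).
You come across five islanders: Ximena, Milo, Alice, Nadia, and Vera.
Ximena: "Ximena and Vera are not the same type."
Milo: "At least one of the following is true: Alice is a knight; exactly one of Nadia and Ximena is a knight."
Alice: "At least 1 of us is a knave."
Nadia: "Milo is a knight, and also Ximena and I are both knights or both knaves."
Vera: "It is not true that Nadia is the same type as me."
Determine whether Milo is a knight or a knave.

Milo is a knight.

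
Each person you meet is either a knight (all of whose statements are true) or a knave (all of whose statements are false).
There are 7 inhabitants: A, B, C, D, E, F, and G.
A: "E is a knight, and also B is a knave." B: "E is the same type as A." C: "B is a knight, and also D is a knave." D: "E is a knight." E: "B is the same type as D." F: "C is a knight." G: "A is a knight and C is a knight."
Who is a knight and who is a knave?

As a knave, A's statement "E is a knight, and also B is a knave" should be false; it is.
B is a knight; "E is the same type as A" is True, as required.
C is a knight; "B is a knight, and also D is a knave" is True, as required.
Since D is a knave, "E is a knight" needs to be false, which holds.
E is a knave, and the claim "B is the same type as D" is indeed false.
F is a knight, so "C is a knight" must be True — and it is.
G is a knave, and the claim "A is a knight and C is a knight" is indeed false.

A is a knave, B is a knight, C is a knight, D is a knave, E is a knave, F is a knight, and G is a knave.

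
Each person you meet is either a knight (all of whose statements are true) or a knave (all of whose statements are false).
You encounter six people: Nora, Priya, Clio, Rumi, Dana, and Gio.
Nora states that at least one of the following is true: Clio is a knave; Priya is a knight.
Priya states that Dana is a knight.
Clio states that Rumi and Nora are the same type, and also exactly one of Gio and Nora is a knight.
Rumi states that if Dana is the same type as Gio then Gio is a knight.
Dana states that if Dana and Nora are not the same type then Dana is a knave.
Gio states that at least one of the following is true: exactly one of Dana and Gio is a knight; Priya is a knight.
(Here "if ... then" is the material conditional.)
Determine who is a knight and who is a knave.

Nora is a knight, Priya is a knight, Clio is a knave, Rumi is a knight, Dana is a knight, and Gio is a knight.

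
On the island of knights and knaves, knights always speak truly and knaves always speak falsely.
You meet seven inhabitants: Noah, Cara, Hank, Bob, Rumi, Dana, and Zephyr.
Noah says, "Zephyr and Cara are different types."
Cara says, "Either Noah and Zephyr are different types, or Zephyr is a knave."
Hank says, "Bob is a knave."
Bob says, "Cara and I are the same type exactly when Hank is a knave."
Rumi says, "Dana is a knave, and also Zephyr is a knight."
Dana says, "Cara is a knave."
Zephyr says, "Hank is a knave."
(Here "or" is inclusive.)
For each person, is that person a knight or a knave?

Knights: Cara, Bob, Rumi, and Zephyr. Knaves: Noah, Hank, and Dana.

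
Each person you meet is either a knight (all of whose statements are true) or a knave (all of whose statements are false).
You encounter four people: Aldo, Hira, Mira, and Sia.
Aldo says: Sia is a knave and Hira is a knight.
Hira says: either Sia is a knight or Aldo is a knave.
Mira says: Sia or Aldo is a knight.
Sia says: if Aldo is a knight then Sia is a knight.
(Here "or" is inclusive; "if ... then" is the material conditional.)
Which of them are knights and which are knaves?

Aldo is a knave, Hira is a knight, Mira is a knight, and Sia is a knight.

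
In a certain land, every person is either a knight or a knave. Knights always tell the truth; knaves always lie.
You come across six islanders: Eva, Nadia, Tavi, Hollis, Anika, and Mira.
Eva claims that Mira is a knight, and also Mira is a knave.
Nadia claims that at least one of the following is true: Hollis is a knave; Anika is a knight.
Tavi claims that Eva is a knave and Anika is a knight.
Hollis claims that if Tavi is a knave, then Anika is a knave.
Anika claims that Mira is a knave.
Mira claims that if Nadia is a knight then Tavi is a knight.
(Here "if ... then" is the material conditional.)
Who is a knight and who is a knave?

As a knave, Eva's statement "Mira is a knight, and also Mira is a knave" should be False; it is.
Nadia is a knave, so "at least one of the following is true: Hollis is a knave; Anika is a knight" must be False — and it is.
Tavi is a knave, so "Eva is a knave and Anika is a knight" must be False — and it is.
As a knight, Hollis's statement "if Tavi is a knave, then Anika is a knave" should be True; it is.
Anika is a knave; "Mira is a knave" is False, as required.
Mira is a knight, and the claim "if Nadia is a knight then Tavi is a knight" is indeed True.

Eva is a knave, Nadia is a knave, Tavi is a knave, Hollis is a knight, Anika is a knave, and Mira is a knight.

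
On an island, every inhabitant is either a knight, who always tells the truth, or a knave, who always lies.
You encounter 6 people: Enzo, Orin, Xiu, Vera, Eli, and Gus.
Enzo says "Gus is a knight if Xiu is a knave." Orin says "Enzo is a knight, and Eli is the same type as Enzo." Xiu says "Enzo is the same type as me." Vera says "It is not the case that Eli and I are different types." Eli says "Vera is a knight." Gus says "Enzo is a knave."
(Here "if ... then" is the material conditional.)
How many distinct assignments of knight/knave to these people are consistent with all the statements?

1

Consistent assignments:
  Enzo=knight, Orin=knight, Xiu=knight, Vera=knight, Eli=knight, Gus=knave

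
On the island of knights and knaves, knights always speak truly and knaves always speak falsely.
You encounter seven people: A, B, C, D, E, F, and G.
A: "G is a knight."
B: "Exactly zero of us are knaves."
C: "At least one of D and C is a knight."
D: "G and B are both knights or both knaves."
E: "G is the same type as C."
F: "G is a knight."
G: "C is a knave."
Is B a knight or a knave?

B is a knave.

Consistent assignments: {A=knight, B=knave, C=knave, D=knave, E=knave, F=knight, G=knight}; {A=knave, B=knave, C=knight, D=knight, E=knave, F=knave, G=knave}
In every consistent assignment, B is a knave.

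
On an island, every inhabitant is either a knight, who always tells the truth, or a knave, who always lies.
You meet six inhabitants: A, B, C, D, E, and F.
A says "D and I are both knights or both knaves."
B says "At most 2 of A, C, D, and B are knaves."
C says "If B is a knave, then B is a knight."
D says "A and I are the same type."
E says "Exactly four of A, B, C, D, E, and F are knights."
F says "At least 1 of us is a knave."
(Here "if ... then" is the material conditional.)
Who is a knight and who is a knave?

Since A is a knight, "D and I are both knights or both knaves" needs to be true, which holds.
B is a knight, so "at most 2 of A, C, D, and B are knaves" must be true — and it is.
C is a knight; "if B is a knave, then B is a knight" is true, as required.
As a knight, D's statement "A and I are the same type" should be true; it is.
E is a knave, so "exactly four of A, B, C, D, E, and F are knights" must be false — and it is.
Since F is a knight, "at least 1 of us is a knave" needs to be true, which holds.

Knights: A, B, C, D, and F. Knaves: E.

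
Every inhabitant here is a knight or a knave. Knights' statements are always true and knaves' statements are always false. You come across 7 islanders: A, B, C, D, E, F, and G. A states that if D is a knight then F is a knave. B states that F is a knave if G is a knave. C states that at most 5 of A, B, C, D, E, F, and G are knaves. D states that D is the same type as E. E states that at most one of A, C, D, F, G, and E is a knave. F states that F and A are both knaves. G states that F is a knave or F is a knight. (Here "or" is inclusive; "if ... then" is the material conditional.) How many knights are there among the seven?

The unique consistent assignment is A=knight, B=knight, C=knight, D=knight, E=knight, F=knave, G=knight.
That has 6 knights.

6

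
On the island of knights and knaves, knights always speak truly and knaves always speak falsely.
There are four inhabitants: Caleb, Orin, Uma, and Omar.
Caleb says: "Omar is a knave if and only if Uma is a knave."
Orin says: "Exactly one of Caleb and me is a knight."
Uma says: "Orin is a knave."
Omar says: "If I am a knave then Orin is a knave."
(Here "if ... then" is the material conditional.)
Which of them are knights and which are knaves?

Caleb is a knave, Orin is a knight, Uma is a knave, and Omar is a knight.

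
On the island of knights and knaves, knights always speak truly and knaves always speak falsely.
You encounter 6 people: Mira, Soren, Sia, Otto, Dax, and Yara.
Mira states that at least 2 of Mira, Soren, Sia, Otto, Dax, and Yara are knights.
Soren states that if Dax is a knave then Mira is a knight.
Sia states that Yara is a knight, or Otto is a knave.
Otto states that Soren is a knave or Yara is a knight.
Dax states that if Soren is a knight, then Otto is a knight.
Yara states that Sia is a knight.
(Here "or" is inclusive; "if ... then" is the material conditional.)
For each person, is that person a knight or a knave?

As a knight, Mira's statement "at least 2 of Mira, Soren, Sia, Otto, Dax, and Yara are knights" should be true; it is.
As a knight, Soren's statement "if Dax is a knave then Mira is a knight" should be true; it is.
Sia (knight): "Yara is a knight, or Otto is a knave" — true. ✓
Otto is a knight, and the claim "Soren is a knave or Yara is a knight" is indeed true.
As a knight, Dax's statement "if Soren is a knight, then Otto is a knight" should be true; it is.
Yara (knight): "Sia is a knight" — true. ✓

Knights: Mira, Soren, Sia, Otto, Dax, and Yara. Knaves: none.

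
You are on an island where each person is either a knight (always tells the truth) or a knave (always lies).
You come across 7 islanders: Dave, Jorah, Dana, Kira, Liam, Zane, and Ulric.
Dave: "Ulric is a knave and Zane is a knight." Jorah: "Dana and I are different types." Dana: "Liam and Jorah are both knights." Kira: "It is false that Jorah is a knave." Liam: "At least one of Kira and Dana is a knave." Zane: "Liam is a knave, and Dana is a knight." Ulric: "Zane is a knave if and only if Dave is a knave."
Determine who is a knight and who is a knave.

Dave is a knave, Jorah is a knave, Dana is a knave, Kira is a knave, Liam is a knight, Zane is a knave, and Ulric is a knight.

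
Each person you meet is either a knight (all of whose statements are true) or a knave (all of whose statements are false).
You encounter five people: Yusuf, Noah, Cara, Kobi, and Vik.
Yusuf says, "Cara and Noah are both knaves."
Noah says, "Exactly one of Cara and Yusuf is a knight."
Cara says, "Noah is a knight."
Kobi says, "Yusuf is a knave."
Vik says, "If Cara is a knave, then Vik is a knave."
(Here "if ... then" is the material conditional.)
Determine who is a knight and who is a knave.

Yusuf is a knave, and the claim "Cara and Noah are both knaves" is indeed False.
Noah (knight): "exactly one of Cara and Yusuf is a knight" — True. ✓
As a knight, Cara's statement "Noah is a knight" should be True; it is.
Since Kobi is a knight, "Yusuf is a knave" needs to be True, which holds.
Vik is a knight; "if Cara is a knave, then Vik is a knave" is True, as required.

Yusuf is a knave, Noah is a knight, Cara is a knight, Kobi is a knight, and Vik is a knight.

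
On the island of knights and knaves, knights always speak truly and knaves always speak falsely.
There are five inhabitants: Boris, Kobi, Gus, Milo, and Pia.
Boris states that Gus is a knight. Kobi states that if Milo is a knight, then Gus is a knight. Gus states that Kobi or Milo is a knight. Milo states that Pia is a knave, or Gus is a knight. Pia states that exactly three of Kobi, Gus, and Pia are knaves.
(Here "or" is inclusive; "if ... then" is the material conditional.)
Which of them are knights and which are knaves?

Suppose Boris is a knave. Then Boris's statement "Gus is a knight" would have to be false. Checking the 16 ways to assign the others, none is consistent with every speaker.
(For instance, with Kobi=knight, Gus=knight, Milo=knight, Pia=knave, Boris's claim "Gus is a knight" comes out true where it would need to be false.)
So Boris must be a knight, making "Gus is a knight" true. Taking Boris=knight, Kobi=knight, Gus=knight, Milo=knight, Pia=knave, each remaining statement checks out:
  Kobi (knight): "if Milo is a knight, then Gus is a knight" — true. ✓
  Gus (knight): "Kobi or Milo is a knight" — true. ✓
  Milo (knight): "Pia is a knave, or Gus is a knight" — true. ✓
  Pia (knave): "exactly three of Kobi, Gus, and Pia are knaves" — false. ✓
This is the unique consistent assignment.

Boris is a knight, Kobi is a knight, Gus is a knight, Milo is a knight, and Pia is a knave.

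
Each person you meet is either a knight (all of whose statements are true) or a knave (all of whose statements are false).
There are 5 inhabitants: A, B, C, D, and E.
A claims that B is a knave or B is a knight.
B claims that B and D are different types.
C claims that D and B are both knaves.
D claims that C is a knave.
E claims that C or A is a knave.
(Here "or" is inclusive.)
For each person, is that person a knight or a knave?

Suppose A is a knave. Then A's statement "B is a knave or B is a knight" would have to be false. Checking the 16 ways to assign the others, none is consistent with every speaker.
(For instance, with B=knave, C=knight, D=knave, E=knave, A's claim "B is a knave or B is a knight" comes out true where it would need to be false.)
So A must be a knight, making "B is a knave or B is a knight" true. Taking A=knight, B=knave, C=knight, D=knave, E=knave, each remaining statement checks out:
  B (knave): "B and D are different types" — false. ✓
  C (knight): "D and B are both knaves" — true. ✓
  D (knave): "C is a knave" — false. ✓
  E (knave): "C or A is a knave" — false. ✓
This is the unique consistent assignment.

A is a knight, B is a knave, C is a knight, D is a knave, and E is a knave.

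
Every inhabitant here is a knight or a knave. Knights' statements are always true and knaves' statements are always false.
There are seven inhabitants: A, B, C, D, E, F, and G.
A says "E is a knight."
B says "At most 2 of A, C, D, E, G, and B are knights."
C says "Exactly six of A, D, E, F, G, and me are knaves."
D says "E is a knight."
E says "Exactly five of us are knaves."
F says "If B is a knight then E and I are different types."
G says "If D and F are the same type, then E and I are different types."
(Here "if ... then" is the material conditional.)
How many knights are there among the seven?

3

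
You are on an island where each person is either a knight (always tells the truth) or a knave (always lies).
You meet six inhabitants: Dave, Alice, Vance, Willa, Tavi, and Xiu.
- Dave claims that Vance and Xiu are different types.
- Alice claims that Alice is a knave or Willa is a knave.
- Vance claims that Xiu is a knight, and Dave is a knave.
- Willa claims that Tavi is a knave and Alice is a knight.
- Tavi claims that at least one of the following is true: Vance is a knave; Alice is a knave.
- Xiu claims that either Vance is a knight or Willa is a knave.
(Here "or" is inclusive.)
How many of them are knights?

4

The unique consistent assignment is Dave=knight, Alice=knight, Vance=knave, Willa=knave, Tavi=knight, Xiu=knight.
That has 4 knights.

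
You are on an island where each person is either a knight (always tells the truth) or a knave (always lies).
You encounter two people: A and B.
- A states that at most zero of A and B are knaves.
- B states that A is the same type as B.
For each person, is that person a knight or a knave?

A is a knight and B is a knight.

Suppose A is a knave. Then A's statement "at most zero of A and B are knaves" would have to be false. Checking the 2 ways to assign the others, none is consistent with every speaker.
(For instance, with B=knight, B's claim "A is the same type as B" comes out false where it would need to be true.)
So A must be a knight, making "at most zero of A and B are knaves" true. Taking A=knight, B=knight, each remaining statement checks out:
  B (knight): "A is the same type as B" — true. ✓
This is the unique consistent assignment.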